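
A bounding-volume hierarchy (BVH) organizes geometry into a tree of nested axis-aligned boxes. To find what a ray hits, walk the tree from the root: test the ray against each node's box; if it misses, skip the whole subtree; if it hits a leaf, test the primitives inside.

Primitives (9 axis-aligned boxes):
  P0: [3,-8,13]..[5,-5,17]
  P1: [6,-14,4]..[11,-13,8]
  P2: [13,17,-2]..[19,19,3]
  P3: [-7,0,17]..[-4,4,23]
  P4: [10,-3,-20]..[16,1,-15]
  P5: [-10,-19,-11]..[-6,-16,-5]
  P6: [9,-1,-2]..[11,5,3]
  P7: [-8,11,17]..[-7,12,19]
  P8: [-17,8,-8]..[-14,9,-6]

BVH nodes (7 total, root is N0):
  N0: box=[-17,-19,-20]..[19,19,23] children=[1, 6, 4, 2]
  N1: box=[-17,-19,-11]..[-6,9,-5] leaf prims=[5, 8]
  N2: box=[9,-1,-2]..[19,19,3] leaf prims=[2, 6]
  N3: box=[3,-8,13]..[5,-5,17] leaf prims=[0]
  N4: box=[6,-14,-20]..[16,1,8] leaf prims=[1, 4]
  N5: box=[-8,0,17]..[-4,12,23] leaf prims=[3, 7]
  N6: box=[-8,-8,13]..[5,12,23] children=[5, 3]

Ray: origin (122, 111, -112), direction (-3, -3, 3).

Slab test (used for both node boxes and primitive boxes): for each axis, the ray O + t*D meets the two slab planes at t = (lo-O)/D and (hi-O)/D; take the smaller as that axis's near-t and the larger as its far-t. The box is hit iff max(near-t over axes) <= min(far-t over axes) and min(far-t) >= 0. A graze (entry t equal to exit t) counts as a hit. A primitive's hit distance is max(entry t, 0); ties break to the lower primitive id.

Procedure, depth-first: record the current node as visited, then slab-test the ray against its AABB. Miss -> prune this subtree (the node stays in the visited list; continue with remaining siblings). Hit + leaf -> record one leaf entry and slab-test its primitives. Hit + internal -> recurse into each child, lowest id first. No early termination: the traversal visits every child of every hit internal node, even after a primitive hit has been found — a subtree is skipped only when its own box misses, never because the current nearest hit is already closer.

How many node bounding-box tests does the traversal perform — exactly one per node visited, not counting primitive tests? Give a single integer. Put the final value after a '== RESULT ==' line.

Traverse from the root:
N0 x:[103/3,139/3] y:[92/3,130/3] z:[92/3,45] -> hit [103/3,130/3], descend [1, 2, 4, 6]
  N1 x:[128/3,139/3] y:[34,130/3] z:[101/3,107/3] -> miss, prune
  N2 x:[103/3,113/3] y:[92/3,112/3] z:[110/3,115/3] -> hit [110/3,112/3] leaf, test {P2(miss), P6@t=37}
  N4 x:[106/3,116/3] y:[110/3,125/3] z:[92/3,40] -> hit [110/3,116/3] leaf, test {P1(miss), P4(miss)}
  N6 x:[39,130/3] y:[33,119/3] z:[125/3,45] -> miss, prune

5 AABB tests over nodes [0, 1, 2, 4, 6]; 2 leaves entered; closest P6.

== RESULT ==
5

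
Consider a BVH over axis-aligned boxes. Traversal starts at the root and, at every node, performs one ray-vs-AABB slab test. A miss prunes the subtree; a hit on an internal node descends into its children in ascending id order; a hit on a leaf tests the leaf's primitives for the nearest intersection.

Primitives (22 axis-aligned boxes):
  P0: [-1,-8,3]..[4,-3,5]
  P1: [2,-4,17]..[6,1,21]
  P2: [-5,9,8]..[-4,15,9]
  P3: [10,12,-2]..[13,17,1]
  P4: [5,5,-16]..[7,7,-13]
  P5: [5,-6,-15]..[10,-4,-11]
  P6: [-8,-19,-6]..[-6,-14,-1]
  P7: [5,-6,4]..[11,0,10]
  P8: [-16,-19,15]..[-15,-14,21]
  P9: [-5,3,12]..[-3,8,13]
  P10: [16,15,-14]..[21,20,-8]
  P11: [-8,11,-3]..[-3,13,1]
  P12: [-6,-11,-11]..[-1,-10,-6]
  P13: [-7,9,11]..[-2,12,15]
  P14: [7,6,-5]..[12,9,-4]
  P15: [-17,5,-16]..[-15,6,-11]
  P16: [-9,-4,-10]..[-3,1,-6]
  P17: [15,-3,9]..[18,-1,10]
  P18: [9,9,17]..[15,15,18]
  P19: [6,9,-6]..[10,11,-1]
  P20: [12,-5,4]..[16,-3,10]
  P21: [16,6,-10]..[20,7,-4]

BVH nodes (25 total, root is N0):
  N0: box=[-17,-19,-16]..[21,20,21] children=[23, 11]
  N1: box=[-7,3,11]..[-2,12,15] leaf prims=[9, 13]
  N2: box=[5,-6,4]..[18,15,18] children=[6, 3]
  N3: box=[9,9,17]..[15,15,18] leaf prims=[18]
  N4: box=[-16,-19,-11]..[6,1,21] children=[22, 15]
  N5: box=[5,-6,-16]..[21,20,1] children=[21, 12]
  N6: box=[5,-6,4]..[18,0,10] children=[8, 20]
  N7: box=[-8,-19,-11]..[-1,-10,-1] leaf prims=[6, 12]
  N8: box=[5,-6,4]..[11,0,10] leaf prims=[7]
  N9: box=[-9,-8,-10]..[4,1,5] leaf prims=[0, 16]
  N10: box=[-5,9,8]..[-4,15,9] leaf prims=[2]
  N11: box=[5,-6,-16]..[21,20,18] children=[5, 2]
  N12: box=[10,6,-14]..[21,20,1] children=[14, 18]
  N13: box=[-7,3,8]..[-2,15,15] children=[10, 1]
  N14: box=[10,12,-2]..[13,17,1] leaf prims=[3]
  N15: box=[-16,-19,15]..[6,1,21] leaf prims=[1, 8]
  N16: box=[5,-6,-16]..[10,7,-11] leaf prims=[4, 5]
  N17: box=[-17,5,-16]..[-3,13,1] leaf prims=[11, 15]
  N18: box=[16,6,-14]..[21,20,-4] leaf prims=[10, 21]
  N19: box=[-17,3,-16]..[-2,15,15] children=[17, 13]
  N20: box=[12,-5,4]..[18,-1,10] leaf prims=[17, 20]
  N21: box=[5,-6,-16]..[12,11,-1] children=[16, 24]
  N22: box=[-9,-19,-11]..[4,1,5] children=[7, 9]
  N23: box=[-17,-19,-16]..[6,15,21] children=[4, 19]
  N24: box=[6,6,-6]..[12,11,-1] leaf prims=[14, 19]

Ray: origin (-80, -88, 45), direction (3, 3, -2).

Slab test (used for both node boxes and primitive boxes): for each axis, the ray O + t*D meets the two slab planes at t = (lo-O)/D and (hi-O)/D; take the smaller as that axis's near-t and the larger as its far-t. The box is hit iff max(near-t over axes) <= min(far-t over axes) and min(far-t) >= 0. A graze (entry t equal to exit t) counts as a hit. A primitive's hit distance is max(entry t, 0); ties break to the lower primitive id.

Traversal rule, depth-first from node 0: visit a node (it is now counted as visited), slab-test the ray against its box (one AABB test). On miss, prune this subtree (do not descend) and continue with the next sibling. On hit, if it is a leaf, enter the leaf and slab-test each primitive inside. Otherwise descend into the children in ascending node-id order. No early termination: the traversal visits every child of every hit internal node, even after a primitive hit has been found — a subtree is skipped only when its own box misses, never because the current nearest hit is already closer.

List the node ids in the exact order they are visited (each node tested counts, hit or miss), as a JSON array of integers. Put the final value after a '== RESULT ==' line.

Trace the traversal:
N0 x:[21,101/3] y:[23,36] z:[12,61/2] -> hit [23,61/2], descend [11, 23]
  N11 x:[85/3,101/3] y:[82/3,36] z:[27/2,61/2] -> hit [85/3,61/2], descend [2, 5]
    N2 x:[85/3,98/3] y:[82/3,103/3] z:[27/2,41/2] -> miss, prune
    N5 x:[85/3,101/3] y:[82/3,36] z:[22,61/2] -> hit [85/3,61/2], descend [12, 21]
      N12 x:[30,101/3] y:[94/3,36] z:[22,59/2] -> miss, prune
      N21 x:[85/3,92/3] y:[82/3,33] z:[23,61/2] -> hit [85/3,61/2], descend [16, 24]
        N16 x:[85/3,30] y:[82/3,95/3] z:[28,61/2] -> hit [85/3,30] leaf, test {P4(miss), P5(miss)}
        N24 x:[86/3,92/3] y:[94/3,33] z:[23,51/2] -> miss, prune
  N23 x:[21,86/3] y:[23,103/3] z:[12,61/2] -> hit [23,86/3], descend [4, 19]
    N4 x:[64/3,86/3] y:[23,89/3] z:[12,28] -> hit [23,28], descend [15, 22]
      N15 x:[64/3,86/3] y:[23,89/3] z:[12,15] -> miss, prune
      N22 x:[71/3,28] y:[23,89/3] z:[20,28] -> hit [71/3,28], descend [7, 9]
        N7 x:[24,79/3] y:[23,26] z:[23,28] -> hit [24,26] leaf, test {P6@t=24, P12@t=77/3}
        N9 x:[71/3,28] y:[80/3,89/3] z:[20,55/2] -> hit [80/3,55/2] leaf, test {P0(miss), P16(miss)}
    N19 x:[21,26] y:[91/3,103/3] z:[15,61/2] -> miss, prune

order=[0, 11, 2, 5, 12, 21, 16, 24, 23, 4, 15, 22, 7, 9, 19]  |boxes|=15  |leaves|=3  hit=P6

== RESULT ==
[0, 11, 2, 5, 12, 21, 16, 24, 23, 4, 15, 22, 7, 9, 19]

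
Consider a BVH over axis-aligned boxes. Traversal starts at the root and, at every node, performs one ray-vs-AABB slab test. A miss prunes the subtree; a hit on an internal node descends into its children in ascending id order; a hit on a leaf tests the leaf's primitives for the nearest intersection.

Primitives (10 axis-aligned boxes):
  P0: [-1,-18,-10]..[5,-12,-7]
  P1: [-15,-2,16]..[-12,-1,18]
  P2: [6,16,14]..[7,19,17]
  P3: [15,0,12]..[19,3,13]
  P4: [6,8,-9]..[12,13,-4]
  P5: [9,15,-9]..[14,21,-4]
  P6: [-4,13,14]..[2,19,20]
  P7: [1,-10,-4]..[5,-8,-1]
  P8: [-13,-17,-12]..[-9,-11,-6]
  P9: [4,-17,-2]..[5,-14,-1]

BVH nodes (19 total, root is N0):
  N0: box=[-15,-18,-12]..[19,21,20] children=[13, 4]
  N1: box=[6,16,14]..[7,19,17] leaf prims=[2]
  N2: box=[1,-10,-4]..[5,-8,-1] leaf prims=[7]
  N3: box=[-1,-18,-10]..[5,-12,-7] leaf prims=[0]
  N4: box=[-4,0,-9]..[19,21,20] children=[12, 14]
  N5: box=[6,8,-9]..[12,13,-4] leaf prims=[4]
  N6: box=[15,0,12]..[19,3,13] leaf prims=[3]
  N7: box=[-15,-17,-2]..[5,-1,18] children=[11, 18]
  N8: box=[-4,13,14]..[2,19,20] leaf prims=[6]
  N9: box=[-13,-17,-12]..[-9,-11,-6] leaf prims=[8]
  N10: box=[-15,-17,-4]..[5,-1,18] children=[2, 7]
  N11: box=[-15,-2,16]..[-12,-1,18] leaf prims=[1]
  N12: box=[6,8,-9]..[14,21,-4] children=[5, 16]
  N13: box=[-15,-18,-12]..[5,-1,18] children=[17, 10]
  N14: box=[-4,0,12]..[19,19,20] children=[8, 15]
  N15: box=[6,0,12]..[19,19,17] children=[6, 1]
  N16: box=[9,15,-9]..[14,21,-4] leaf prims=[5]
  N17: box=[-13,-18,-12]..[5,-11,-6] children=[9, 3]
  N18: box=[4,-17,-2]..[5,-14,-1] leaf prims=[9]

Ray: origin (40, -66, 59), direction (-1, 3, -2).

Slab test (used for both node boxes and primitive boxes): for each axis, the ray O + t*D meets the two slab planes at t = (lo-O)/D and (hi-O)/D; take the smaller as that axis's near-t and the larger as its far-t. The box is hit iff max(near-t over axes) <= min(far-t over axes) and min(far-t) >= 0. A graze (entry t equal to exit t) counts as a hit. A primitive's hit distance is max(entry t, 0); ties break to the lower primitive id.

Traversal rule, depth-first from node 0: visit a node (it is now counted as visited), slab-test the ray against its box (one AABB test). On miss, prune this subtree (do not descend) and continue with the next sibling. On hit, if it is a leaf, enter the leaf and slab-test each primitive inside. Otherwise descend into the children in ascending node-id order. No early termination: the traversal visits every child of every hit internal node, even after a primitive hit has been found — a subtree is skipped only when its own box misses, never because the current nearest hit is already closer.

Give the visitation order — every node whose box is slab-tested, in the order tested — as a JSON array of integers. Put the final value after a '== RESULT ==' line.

Walk:
N0 x:[21,55] y:[16,29] z:[39/2,71/2] -> hit [21,29], descend [4, 13]
  N4 x:[21,44] y:[22,29] z:[39/2,34] -> hit [22,29], descend [12, 14]
    N12 x:[26,34] y:[74/3,29] z:[63/2,34] -> miss, prune
    N14 x:[21,44] y:[22,85/3] z:[39/2,47/2] -> hit [22,47/2], descend [8, 15]
      N8 x:[38,44] y:[79/3,85/3] z:[39/2,45/2] -> miss, prune
      N15 x:[21,34] y:[22,85/3] z:[21,47/2] -> hit [22,47/2], descend [1, 6]
        N1 x:[33,34] y:[82/3,85/3] z:[21,45/2] -> miss, prune
        N6 x:[21,25] y:[22,23] z:[23,47/2] -> hit [23,23] leaf, test {P3@t=23}
  N13 x:[35,55] y:[16,65/3] z:[41/2,71/2] -> miss, prune

9 AABB tests over nodes [0, 4, 12, 14, 8, 15, 1, 6, 13]; 1 leaf entered; closest P3.

== RESULT ==
[0, 4, 12, 14, 8, 15, 1, 6, 13]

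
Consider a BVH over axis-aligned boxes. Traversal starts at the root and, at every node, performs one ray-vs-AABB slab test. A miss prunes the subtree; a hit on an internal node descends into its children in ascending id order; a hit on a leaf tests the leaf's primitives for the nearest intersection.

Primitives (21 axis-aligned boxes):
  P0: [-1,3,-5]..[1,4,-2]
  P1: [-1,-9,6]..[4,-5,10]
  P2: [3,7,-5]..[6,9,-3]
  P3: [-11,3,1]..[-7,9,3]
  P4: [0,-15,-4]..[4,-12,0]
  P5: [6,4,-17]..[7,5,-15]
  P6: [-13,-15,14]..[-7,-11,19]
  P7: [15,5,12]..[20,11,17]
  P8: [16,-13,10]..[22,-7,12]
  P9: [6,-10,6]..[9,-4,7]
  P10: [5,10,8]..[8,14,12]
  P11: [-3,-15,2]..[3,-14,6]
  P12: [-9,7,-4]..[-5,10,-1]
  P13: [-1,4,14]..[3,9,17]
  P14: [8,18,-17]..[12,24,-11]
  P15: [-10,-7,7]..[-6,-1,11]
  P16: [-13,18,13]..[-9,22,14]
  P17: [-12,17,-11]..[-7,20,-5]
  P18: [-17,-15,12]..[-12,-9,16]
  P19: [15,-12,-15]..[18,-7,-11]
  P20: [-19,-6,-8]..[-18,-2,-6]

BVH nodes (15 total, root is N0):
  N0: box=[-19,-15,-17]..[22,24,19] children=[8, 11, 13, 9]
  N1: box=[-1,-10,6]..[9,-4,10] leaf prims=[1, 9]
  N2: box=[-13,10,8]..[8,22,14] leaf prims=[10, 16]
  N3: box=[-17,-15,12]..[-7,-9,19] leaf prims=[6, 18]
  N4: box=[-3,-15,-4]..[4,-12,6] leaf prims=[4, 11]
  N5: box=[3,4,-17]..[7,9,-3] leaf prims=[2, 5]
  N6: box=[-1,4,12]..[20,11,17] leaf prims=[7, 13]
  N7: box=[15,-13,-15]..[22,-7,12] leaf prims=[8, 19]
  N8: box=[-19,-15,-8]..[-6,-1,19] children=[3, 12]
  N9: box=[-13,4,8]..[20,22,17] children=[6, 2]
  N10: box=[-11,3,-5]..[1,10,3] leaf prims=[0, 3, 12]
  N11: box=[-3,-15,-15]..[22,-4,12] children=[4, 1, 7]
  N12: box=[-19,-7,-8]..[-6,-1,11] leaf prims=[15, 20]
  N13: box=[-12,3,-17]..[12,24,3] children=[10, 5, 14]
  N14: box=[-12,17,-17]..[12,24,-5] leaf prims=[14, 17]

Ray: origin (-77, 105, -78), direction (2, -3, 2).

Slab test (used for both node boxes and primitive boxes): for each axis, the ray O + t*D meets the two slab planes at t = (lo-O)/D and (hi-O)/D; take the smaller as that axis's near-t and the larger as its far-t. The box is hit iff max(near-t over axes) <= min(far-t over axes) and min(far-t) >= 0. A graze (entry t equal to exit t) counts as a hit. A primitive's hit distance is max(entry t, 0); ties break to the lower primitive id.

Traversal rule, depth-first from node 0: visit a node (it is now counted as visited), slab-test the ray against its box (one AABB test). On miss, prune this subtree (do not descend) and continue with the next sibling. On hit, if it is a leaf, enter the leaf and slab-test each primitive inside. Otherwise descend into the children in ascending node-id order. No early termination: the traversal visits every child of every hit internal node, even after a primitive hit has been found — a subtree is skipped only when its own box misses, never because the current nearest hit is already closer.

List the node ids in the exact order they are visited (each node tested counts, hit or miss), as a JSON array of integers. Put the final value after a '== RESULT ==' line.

Trace the traversal:
N0 x:[29,99/2] y:[27,40] z:[61/2,97/2] -> hit [61/2,40], descend [8, 9, 11, 13]
  N8 x:[29,71/2] y:[106/3,40] z:[35,97/2] -> hit [106/3,71/2], descend [3, 12]
    N3 x:[30,35] y:[38,40] z:[45,97/2] -> miss, prune
    N12 x:[29,71/2] y:[106/3,112/3] z:[35,89/2] -> hit [106/3,71/2] leaf, test {P15(miss), P20(miss)}
  N9 x:[32,97/2] y:[83/3,101/3] z:[43,95/2] -> miss, prune
  N11 x:[37,99/2] y:[109/3,40] z:[63/2,45] -> hit [37,40], descend [1, 4, 7]
    N1 x:[38,43] y:[109/3,115/3] z:[42,44] -> miss, prune
    N4 x:[37,81/2] y:[39,40] z:[37,42] -> hit [39,40] leaf, test {P4@t=39, P11@t=40}
    N7 x:[46,99/2] y:[112/3,118/3] z:[63/2,45] -> miss, prune
  N13 x:[65/2,89/2] y:[27,34] z:[61/2,81/2] -> hit [65/2,34], descend [5, 10, 14]
    N5 x:[40,42] y:[32,101/3] z:[61/2,75/2] -> miss, prune
    N10 x:[33,39] y:[95/3,34] z:[73/2,81/2] -> miss, prune
    N14 x:[65/2,89/2] y:[27,88/3] z:[61/2,73/2] -> miss, prune

Summary -> nodes [0, 8, 3, 12, 9, 11, 1, 4, 7, 13, 5, 10, 14]; box-tests=13; leaf-entries=2; first=P4

== RESULT ==
[0, 8, 3, 12, 9, 11, 1, 4, 7, 13, 5, 10, 14]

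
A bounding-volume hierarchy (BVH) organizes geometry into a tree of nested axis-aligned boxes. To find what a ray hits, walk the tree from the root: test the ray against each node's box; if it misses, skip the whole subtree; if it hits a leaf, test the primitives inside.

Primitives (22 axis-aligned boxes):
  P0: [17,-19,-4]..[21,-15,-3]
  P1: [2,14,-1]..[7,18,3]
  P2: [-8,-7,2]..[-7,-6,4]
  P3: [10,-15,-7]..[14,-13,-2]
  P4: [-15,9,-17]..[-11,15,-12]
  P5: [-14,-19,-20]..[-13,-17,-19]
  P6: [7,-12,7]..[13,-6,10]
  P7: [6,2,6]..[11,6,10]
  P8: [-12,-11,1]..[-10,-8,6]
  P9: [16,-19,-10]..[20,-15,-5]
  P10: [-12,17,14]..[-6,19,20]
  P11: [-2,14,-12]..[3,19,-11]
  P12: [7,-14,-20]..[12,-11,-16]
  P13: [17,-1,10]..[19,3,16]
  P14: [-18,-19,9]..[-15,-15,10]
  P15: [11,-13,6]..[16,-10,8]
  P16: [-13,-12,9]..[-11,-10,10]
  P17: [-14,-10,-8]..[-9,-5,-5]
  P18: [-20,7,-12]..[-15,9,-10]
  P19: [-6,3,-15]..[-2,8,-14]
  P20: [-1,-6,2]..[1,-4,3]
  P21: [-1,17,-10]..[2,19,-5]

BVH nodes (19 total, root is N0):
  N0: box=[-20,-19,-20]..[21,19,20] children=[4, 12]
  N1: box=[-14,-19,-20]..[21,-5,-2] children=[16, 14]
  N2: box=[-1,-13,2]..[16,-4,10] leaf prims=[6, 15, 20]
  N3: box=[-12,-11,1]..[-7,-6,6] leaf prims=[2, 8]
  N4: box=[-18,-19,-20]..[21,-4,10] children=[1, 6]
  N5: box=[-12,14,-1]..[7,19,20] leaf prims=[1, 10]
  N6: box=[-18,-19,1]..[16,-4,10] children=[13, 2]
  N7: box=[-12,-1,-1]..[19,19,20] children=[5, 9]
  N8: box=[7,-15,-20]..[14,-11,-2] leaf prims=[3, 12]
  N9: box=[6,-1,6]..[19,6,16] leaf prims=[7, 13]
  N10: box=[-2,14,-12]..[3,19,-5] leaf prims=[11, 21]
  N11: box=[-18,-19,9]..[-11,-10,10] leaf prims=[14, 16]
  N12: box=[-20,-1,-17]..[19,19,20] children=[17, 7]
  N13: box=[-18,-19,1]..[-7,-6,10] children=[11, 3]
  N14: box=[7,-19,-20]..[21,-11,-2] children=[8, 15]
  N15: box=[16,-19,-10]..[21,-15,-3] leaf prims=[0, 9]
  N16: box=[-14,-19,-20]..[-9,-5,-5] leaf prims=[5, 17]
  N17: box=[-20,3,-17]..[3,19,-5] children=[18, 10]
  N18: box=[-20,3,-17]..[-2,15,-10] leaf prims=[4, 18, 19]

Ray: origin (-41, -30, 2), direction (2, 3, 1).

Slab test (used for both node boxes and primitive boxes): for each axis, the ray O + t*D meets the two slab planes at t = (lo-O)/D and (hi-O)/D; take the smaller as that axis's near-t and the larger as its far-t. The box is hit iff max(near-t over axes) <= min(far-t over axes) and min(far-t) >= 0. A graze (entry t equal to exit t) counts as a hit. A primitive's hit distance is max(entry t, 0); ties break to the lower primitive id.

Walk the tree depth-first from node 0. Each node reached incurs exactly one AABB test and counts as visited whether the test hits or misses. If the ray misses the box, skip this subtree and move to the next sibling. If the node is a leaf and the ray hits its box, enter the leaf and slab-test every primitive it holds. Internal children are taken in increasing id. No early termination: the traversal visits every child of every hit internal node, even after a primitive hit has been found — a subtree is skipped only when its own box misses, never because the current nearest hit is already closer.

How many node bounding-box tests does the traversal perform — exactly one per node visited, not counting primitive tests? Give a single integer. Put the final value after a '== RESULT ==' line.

Trace the traversal:
N0 x:[21/2,31] y:[11/3,49/3] z:[-22,18] -> hit [21/2,49/3], descend [4, 12]
  N4 x:[23/2,31] y:[11/3,26/3] z:[-22,8] -> miss, prune
  N12 x:[21/2,30] y:[29/3,49/3] z:[-19,18] -> hit [21/2,49/3], descend [7, 17]
    N7 x:[29/2,30] y:[29/3,49/3] z:[-3,18] -> hit [29/2,49/3], descend [5, 9]
      N5 x:[29/2,24] y:[44/3,49/3] z:[-3,18] -> hit [44/3,49/3] leaf, test {P1(miss), P10@t=47/3}
      N9 x:[47/2,30] y:[29/3,12] z:[4,14] -> miss, prune
    N17 x:[21/2,22] y:[11,49/3] z:[-19,-7] -> miss, prune

Visited [0, 4, 12, 7, 5, 9, 17]. Tests: 7 box, 1 leaf. Nearest: P10.

== RESULT ==
7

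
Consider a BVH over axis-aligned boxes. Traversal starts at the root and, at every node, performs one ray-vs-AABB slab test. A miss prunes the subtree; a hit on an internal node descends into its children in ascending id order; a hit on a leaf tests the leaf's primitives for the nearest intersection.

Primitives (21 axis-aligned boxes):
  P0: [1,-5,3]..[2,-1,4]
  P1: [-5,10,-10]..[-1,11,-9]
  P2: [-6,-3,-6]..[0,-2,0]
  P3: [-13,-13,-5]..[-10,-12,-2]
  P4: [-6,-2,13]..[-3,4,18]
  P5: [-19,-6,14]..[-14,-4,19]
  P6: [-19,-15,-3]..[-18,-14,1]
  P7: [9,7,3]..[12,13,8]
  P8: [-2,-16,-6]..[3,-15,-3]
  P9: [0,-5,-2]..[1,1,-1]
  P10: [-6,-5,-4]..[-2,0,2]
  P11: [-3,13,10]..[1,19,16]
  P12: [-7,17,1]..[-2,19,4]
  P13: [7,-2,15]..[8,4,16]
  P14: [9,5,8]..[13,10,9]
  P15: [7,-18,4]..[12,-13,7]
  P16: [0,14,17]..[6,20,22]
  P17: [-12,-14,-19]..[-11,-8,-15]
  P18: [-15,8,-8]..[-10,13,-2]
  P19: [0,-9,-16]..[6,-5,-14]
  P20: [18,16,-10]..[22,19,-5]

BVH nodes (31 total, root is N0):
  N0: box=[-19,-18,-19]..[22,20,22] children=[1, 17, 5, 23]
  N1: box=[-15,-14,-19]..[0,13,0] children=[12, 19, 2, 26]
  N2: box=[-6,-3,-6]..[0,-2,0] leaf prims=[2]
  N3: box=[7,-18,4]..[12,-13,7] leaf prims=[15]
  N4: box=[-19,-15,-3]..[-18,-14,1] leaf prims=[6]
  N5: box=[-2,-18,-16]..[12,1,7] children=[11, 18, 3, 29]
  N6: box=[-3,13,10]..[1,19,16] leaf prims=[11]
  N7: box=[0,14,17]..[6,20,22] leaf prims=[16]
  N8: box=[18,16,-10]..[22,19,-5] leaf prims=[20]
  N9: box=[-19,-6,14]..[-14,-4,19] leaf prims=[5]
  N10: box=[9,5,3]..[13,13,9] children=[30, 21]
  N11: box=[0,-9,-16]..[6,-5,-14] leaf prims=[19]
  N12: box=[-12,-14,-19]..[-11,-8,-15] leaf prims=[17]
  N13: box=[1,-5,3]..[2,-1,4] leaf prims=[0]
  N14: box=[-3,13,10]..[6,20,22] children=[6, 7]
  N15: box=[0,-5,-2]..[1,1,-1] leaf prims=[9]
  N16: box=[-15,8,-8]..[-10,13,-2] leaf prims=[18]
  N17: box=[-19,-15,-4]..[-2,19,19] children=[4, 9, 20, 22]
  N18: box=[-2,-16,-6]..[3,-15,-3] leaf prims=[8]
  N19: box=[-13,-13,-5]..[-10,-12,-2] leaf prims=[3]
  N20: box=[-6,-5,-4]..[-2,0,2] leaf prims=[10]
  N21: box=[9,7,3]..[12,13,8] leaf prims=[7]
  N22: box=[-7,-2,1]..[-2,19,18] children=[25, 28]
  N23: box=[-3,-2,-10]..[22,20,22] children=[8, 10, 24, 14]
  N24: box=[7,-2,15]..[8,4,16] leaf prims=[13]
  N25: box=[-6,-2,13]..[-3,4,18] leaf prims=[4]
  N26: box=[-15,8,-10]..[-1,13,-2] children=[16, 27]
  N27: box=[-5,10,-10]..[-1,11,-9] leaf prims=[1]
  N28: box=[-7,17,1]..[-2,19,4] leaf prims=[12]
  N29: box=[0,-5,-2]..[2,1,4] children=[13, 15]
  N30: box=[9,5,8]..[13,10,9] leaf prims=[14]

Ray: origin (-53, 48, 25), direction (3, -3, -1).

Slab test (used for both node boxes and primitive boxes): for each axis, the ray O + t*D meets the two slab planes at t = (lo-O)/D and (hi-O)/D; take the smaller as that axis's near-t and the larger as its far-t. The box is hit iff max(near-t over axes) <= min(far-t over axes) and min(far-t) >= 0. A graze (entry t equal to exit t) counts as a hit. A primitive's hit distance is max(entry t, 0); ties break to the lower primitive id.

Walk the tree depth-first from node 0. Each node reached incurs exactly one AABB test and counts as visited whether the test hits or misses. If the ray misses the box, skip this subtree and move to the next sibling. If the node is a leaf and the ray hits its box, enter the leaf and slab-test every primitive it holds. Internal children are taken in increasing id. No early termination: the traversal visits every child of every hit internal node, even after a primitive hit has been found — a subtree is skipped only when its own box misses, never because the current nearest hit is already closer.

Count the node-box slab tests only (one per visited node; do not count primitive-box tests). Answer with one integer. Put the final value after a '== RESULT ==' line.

Trace the traversal:
N0 x:[34/3,25] y:[28/3,22] z:[3,44] -> hit [34/3,22], descend [1, 5, 17, 23]
  N1 x:[38/3,53/3] y:[35/3,62/3] z:[25,44] -> miss, prune
  N5 x:[17,65/3] y:[47/3,22] z:[18,41] -> hit [18,65/3], descend [3, 11, 18, 29]
    N3 x:[20,65/3] y:[61/3,22] z:[18,21] -> hit [61/3,21] leaf, test {P15@t=61/3}
    N11 x:[53/3,59/3] y:[53/3,19] z:[39,41] -> miss, prune
    N18 x:[17,56/3] y:[21,64/3] z:[28,31] -> miss, prune
    N29 x:[53/3,55/3] y:[47/3,53/3] z:[21,27] -> miss, prune
  N17 x:[34/3,17] y:[29/3,21] z:[6,29] -> hit [34/3,17], descend [4, 9, 20, 22]
    N4 x:[34/3,35/3] y:[62/3,21] z:[24,28] -> miss, prune
    N9 x:[34/3,13] y:[52/3,18] z:[6,11] -> miss, prune
    N20 x:[47/3,17] y:[16,53/3] z:[23,29] -> miss, prune
    N22 x:[46/3,17] y:[29/3,50/3] z:[7,24] -> hit [46/3,50/3], descend [25, 28]
      N25 x:[47/3,50/3] y:[44/3,50/3] z:[7,12] -> miss, prune
      N28 x:[46/3,17] y:[29/3,31/3] z:[21,24] -> miss, prune
  N23 x:[50/3,25] y:[28/3,50/3] z:[3,35] -> hit [50/3,50/3], descend [8, 10, 14, 24]
    N8 x:[71/3,25] y:[29/3,32/3] z:[30,35] -> miss, prune
    N10 x:[62/3,22] y:[35/3,43/3] z:[16,22] -> miss, prune
    N14 x:[50/3,59/3] y:[28/3,35/3] z:[3,15] -> miss, prune
    N24 x:[20,61/3] y:[44/3,50/3] z:[9,10] -> miss, prune

Summary -> nodes [0, 1, 5, 3, 11, 18, 29, 17, 4, 9, 20, 22, 25, 28, 23, 8, 10, 14, 24]; box-tests=19; leaf-entries=1; first=P15

== RESULT ==
19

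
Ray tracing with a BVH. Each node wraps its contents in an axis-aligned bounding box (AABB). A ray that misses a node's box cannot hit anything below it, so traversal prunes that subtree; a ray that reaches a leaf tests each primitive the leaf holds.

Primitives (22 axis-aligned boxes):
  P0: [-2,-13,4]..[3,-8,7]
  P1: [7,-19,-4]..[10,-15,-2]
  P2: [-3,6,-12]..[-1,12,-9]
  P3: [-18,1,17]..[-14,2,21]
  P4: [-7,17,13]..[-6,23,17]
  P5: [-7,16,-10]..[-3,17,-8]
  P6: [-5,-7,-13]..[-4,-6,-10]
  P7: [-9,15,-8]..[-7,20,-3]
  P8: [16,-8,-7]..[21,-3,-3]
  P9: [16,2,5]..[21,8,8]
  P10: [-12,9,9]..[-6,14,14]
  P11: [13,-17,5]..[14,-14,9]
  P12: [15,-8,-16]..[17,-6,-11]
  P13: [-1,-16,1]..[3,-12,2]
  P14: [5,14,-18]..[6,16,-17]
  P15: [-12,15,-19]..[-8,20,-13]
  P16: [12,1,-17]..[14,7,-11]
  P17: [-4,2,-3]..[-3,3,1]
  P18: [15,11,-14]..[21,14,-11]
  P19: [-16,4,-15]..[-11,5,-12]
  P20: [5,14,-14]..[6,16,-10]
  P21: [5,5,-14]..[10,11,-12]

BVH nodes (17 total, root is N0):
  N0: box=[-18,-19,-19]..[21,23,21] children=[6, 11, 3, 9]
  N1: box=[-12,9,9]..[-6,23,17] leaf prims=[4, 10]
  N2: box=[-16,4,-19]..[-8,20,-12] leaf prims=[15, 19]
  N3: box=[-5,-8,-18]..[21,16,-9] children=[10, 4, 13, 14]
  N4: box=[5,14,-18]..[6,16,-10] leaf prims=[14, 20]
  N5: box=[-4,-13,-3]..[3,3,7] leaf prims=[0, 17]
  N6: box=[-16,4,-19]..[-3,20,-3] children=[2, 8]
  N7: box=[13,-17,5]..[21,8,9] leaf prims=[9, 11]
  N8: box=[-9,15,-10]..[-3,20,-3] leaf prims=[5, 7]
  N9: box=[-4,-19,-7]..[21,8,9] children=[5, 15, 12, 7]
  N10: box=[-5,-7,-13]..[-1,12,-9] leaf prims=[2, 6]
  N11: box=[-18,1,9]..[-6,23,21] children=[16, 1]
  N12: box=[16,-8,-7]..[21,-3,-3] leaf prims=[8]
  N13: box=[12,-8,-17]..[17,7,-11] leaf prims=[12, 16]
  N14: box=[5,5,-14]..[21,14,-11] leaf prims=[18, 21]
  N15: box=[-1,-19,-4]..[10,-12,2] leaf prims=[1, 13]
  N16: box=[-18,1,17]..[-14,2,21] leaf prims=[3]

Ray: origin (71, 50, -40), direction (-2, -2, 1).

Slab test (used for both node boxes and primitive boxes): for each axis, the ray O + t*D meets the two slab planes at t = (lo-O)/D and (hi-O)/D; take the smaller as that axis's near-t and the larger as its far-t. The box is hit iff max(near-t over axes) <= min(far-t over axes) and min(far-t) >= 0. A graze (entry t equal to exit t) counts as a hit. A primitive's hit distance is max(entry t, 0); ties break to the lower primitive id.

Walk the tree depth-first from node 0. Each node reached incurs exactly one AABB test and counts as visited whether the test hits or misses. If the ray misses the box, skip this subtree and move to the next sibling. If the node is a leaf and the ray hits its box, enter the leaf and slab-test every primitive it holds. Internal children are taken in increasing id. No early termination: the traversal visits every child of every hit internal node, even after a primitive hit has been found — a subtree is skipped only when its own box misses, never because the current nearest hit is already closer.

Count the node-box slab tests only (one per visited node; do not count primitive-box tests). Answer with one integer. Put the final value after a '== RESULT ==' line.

Traverse from the root:
N0 x:[25,89/2] y:[27/2,69/2] z:[21,61] -> hit [25,69/2], descend [3, 6, 9, 11]
  N3 x:[25,38] y:[17,29] z:[22,31] -> hit [25,29], descend [4, 10, 13, 14]
    N4 x:[65/2,33] y:[17,18] z:[22,30] -> miss, prune
    N10 x:[36,38] y:[19,57/2] z:[27,31] -> miss, prune
    N13 x:[27,59/2] y:[43/2,29] z:[23,29] -> hit [27,29] leaf, test {P12@t=28, P16(miss)}
    N14 x:[25,33] y:[18,45/2] z:[26,29] -> miss, prune
  N6 x:[37,87/2] y:[15,23] z:[21,37] -> miss, prune
  N9 x:[25,75/2] y:[21,69/2] z:[33,49] -> hit [33,69/2], descend [5, 7, 12, 15]
    N5 x:[34,75/2] y:[47/2,63/2] z:[37,47] -> miss, prune
    N7 x:[25,29] y:[21,67/2] z:[45,49] -> miss, prune
    N12 x:[25,55/2] y:[53/2,29] z:[33,37] -> miss, prune
    N15 x:[61/2,36] y:[31,69/2] z:[36,42] -> miss, prune
  N11 x:[77/2,89/2] y:[27/2,49/2] z:[49,61] -> miss, prune

13 AABB tests over nodes [0, 3, 4, 10, 13, 14, 6, 9, 5, 7, 12, 15, 11]; 1 leaf entered; closest P12.

== RESULT ==
13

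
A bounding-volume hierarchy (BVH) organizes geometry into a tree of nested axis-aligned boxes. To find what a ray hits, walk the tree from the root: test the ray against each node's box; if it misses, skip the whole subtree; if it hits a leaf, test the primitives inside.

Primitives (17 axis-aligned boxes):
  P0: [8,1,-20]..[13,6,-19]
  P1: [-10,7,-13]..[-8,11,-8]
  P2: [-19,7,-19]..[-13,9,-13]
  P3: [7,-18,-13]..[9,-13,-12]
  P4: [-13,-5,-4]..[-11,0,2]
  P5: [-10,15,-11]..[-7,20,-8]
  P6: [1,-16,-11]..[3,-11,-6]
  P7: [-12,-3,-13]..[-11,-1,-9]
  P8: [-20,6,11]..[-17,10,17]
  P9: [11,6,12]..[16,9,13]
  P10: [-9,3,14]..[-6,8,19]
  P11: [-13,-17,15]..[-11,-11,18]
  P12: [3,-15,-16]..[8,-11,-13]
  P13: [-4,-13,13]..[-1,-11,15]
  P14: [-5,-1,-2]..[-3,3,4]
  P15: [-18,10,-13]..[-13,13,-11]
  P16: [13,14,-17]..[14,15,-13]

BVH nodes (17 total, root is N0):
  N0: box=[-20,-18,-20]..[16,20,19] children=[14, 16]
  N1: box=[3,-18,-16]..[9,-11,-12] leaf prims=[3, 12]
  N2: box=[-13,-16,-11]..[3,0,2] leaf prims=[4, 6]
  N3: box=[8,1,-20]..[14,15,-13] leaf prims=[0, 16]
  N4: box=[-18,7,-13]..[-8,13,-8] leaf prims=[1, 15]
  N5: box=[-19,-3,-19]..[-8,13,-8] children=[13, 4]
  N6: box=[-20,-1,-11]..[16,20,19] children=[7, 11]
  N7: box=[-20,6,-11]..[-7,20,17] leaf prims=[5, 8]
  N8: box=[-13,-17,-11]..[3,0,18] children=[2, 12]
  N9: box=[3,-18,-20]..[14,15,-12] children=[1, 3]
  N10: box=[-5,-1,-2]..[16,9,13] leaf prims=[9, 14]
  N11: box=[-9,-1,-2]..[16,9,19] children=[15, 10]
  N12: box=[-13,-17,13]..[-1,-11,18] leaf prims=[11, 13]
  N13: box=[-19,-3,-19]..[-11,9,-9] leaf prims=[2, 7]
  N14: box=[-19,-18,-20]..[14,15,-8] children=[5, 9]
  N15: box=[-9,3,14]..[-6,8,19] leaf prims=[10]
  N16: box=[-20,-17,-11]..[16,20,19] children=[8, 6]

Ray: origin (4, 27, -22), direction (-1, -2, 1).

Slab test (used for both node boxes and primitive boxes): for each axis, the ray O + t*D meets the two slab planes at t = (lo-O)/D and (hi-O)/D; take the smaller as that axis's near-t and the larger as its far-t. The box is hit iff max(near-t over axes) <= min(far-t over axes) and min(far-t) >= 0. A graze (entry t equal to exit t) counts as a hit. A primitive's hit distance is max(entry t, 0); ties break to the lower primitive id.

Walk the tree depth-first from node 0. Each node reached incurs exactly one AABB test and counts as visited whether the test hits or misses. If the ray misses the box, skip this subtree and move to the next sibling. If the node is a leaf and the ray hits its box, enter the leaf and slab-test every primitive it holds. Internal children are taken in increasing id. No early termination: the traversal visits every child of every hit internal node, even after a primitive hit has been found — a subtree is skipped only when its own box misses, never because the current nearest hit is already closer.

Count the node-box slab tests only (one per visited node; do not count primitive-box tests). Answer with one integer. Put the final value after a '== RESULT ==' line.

Trace the traversal:
N0 x:[-12,24] y:[7/2,45/2] z:[2,41] -> hit [7/2,45/2], descend [14, 16]
  N14 x:[-10,23] y:[6,45/2] z:[2,14] -> hit [6,14], descend [5, 9]
    N5 x:[12,23] y:[7,15] z:[3,14] -> hit [12,14], descend [4, 13]
      N4 x:[12,22] y:[7,10] z:[9,14] -> miss, prune
      N13 x:[15,23] y:[9,15] z:[3,13] -> miss, prune
    N9 x:[-10,1] y:[6,45/2] z:[2,10] -> miss, prune
  N16 x:[-12,24] y:[7/2,22] z:[11,41] -> hit [11,22], descend [6, 8]
    N6 x:[-12,24] y:[7/2,14] z:[11,41] -> hit [11,14], descend [7, 11]
      N7 x:[11,24] y:[7/2,21/2] z:[11,39] -> miss, prune
      N11 x:[-12,13] y:[9,14] z:[20,41] -> miss, prune
    N8 x:[1,17] y:[27/2,22] z:[11,40] -> hit [27/2,17], descend [2, 12]
      N2 x:[1,17] y:[27/2,43/2] z:[11,24] -> hit [27/2,17] leaf, test {P4(miss), P6(miss)}
      N12 x:[5,17] y:[19,22] z:[35,40] -> miss, prune

Visited [0, 14, 5, 4, 13, 9, 16, 6, 7, 11, 8, 2, 12]. Tests: 13 box, 1 leaf. Nearest: miss.

== RESULT ==
13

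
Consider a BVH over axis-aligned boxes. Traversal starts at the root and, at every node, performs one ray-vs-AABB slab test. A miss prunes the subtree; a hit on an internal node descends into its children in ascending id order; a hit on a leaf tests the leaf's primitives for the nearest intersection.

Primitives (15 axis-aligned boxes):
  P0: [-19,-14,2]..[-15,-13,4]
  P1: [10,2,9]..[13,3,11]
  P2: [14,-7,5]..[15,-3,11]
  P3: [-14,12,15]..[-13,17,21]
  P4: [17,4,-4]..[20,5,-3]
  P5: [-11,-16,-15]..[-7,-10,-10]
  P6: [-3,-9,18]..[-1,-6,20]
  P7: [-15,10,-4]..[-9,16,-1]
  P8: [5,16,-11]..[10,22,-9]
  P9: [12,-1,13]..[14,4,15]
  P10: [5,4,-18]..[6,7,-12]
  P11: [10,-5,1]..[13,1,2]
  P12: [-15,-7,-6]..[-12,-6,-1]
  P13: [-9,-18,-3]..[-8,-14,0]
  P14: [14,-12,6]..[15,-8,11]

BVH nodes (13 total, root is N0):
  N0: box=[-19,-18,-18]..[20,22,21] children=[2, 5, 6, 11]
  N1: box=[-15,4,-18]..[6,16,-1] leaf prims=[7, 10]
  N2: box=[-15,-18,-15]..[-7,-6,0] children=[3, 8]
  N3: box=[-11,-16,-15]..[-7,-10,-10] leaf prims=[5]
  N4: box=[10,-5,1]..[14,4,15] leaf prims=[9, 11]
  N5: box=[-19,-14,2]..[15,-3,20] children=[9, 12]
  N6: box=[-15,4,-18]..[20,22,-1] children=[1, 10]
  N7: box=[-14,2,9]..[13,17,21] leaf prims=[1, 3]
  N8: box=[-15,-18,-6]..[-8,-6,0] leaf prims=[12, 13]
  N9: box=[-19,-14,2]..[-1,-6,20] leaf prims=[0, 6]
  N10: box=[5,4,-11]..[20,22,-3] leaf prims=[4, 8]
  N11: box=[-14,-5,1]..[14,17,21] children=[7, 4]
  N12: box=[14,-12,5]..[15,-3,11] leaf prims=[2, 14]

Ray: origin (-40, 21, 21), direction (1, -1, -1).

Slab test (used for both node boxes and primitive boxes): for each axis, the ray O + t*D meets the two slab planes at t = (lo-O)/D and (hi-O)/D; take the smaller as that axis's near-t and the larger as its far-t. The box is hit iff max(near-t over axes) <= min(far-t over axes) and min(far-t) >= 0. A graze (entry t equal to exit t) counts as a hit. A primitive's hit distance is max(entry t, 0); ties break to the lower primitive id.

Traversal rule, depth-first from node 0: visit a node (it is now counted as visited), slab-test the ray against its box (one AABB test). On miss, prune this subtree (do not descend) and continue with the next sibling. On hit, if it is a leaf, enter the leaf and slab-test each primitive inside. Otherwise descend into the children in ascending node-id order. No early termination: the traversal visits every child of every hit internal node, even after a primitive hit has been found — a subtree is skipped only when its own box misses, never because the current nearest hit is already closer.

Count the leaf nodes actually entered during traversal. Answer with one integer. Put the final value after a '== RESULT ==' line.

Walk:
N0 x:[21,60] y:[-1,39] z:[0,39] -> hit [21,39], descend [2, 5, 6, 11]
  N2 x:[25,33] y:[27,39] z:[21,36] -> hit [27,33], descend [3, 8]
    N3 x:[29,33] y:[31,37] z:[31,36] -> hit [31,33] leaf, test {P5@t=31}
    N8 x:[25,32] y:[27,39] z:[21,27] -> hit [27,27] leaf, test {P12@t=27, P13(miss)}
  N5 x:[21,55] y:[24,35] z:[1,19] -> miss, prune
  N6 x:[25,60] y:[-1,17] z:[22,39] -> miss, prune
  N11 x:[26,54] y:[4,26] z:[0,20] -> miss, prune

Summary -> nodes [0, 2, 3, 8, 5, 6, 11]; box-tests=7; leaf-entries=2; first=P12

== RESULT ==
2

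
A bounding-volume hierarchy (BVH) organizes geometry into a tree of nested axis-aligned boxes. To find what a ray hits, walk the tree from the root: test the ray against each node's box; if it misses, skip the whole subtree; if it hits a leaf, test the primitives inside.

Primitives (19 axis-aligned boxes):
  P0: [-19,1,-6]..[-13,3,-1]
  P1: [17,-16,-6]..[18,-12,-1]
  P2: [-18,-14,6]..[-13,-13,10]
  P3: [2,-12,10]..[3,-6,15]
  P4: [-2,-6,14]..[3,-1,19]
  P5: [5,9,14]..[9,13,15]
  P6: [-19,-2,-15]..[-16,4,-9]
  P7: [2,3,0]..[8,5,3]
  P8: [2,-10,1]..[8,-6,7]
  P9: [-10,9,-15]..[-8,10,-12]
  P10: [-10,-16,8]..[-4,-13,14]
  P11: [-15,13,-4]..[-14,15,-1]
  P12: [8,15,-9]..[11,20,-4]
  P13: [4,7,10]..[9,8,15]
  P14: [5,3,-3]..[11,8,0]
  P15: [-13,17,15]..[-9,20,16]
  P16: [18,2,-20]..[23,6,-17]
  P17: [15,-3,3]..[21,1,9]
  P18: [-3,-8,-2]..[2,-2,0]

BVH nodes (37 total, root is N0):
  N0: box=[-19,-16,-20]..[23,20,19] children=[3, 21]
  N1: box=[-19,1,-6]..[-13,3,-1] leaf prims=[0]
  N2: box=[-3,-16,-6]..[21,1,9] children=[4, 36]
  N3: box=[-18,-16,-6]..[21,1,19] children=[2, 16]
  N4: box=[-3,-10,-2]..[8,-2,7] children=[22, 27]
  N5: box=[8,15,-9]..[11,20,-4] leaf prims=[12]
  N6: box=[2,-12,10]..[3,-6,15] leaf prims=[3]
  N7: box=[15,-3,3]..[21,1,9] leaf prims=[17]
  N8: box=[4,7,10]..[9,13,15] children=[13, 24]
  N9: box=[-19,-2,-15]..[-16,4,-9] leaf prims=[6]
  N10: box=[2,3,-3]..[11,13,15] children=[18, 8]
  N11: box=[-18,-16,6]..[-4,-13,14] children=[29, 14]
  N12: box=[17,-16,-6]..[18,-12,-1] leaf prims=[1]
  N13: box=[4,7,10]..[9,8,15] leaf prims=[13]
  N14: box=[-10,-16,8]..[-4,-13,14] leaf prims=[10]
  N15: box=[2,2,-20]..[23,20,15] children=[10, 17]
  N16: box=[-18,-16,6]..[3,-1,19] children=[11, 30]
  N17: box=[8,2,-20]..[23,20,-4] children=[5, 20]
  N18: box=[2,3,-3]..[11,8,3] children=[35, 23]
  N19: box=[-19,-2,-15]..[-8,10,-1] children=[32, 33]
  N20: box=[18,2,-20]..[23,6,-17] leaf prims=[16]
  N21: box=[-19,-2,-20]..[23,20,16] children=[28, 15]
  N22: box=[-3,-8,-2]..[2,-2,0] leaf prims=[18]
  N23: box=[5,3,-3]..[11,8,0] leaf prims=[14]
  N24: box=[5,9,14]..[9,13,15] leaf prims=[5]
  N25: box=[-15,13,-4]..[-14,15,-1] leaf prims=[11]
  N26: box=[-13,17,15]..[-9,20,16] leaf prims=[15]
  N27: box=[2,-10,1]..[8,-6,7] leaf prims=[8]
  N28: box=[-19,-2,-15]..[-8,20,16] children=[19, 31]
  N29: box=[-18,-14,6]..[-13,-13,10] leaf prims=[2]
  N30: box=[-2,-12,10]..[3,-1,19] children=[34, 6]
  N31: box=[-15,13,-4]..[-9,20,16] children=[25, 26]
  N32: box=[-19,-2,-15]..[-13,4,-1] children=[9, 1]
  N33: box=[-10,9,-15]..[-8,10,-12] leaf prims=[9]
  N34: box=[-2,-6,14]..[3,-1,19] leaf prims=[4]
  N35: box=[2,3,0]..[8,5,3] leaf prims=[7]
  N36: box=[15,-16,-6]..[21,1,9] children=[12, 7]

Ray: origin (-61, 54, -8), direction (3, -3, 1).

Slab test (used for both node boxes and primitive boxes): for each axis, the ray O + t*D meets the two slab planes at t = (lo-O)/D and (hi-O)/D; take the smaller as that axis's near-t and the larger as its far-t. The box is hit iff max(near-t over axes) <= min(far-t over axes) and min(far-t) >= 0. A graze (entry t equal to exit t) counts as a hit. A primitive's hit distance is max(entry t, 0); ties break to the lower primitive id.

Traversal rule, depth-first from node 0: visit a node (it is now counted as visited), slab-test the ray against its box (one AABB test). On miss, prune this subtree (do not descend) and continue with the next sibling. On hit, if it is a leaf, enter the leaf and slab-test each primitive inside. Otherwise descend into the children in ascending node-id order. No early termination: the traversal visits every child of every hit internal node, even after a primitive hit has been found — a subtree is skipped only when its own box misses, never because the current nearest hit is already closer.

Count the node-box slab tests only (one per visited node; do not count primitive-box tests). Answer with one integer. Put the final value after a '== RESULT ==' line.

Trace the traversal:
N0 x:[14,28] y:[34/3,70/3] z:[-12,27] -> hit [14,70/3], descend [3, 21]
  N3 x:[43/3,82/3] y:[53/3,70/3] z:[2,27] -> hit [53/3,70/3], descend [2, 16]
    N2 x:[58/3,82/3] y:[53/3,70/3] z:[2,17] -> miss, prune
    N16 x:[43/3,64/3] y:[55/3,70/3] z:[14,27] -> hit [55/3,64/3], descend [11, 30]
      N11 x:[43/3,19] y:[67/3,70/3] z:[14,22] -> miss, prune
      N30 x:[59/3,64/3] y:[55/3,22] z:[18,27] -> hit [59/3,64/3], descend [6, 34]
        N6 x:[21,64/3] y:[20,22] z:[18,23] -> hit [21,64/3] leaf, test {P3@t=21}
        N34 x:[59/3,64/3] y:[55/3,20] z:[22,27] -> miss, prune
  N21 x:[14,28] y:[34/3,56/3] z:[-12,24] -> hit [14,56/3], descend [15, 28]
    N15 x:[21,28] y:[34/3,52/3] z:[-12,23] -> miss, prune
    N28 x:[14,53/3] y:[34/3,56/3] z:[-7,24] -> hit [14,53/3], descend [19, 31]
      N19 x:[14,53/3] y:[44/3,56/3] z:[-7,7] -> miss, prune
      N31 x:[46/3,52/3] y:[34/3,41/3] z:[4,24] -> miss, prune

13 AABB tests over nodes [0, 3, 2, 16, 11, 30, 6, 34, 21, 15, 28, 19, 31]; 1 leaf entered; closest P3.

== RESULT ==
13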